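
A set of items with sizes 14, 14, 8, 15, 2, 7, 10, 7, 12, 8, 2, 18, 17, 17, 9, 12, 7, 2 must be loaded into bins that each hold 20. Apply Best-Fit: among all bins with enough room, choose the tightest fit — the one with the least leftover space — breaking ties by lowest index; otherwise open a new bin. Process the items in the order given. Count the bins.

11 bins

Put 14 in bin 1; 6 remain.
Put 14 in bin 2; 6 remain.
Put 8 in bin 3; 12 remain.
Put 15 in bin 4; 5 remain.
Put 2 in bin 4; 3 remain.
Put 7 in bin 3; 5 remain.
Put 10 in bin 5; 10 remain.
Put 7 in bin 5; 3 remain.
Put 12 in bin 6; 8 remain.
Put 8 in bin 6; 0 remain.
Put 2 in bin 4; 1 remain.
Put 18 in bin 7; 2 remain.
Put 17 in bin 8; 3 remain.
Put 17 in bin 9; 3 remain.
Put 9 in bin 10; 11 remain.
Put 12 in bin 11; 8 remain.
Put 7 in bin 11; 1 remain.
Put 2 in bin 7; 0 remain.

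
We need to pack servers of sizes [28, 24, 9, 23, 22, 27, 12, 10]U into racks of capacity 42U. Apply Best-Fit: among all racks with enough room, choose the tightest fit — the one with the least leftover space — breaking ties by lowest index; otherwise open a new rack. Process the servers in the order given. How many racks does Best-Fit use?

5

rack 1: place 28U, 14U left
rack 2: place 24U, 18U left
rack 1: place 9U, 5U left
rack 3: place 23U, 19U left
rack 4: place 22U, 20U left
rack 5: place 27U, 15U left
rack 5: place 12U, 3U left
rack 2: place 10U, 8U left
Final racks: [28,9] [24,10] [23] [22] [27,12].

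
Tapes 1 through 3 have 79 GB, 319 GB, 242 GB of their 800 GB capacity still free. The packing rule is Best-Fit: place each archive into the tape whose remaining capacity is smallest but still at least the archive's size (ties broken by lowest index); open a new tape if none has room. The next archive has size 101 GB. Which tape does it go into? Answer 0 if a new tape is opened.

3

Tapes with room: tape 2 (319 GB), tape 3 (242 GB).
Tightest fit is tape 3 with 242 GB free.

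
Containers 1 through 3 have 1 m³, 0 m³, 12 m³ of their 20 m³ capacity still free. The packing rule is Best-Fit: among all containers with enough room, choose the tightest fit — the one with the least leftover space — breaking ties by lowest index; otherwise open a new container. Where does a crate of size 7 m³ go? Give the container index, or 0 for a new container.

3

Containers with room: container 3 (12 m³).
Tightest fit is container 3 with 12 m³ free.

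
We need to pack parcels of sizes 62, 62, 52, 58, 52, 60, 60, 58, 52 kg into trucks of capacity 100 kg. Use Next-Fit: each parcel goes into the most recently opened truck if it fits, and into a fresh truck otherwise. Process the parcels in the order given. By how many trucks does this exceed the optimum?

0

Next-Fit: [62] [62] [52] [58] [52] [60] [60] [58] [52] → 9 trucks.
9 parcels exceed 50 kg (half the capacity), and no two of those can share a truck, so at least 9 trucks are needed.
So 9 is already optimal.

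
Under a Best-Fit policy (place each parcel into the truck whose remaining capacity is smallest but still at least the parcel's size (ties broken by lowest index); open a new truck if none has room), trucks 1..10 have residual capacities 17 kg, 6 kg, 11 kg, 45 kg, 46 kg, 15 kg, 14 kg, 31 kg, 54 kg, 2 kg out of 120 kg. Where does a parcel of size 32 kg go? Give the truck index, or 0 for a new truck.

4

Trucks with room: truck 4 (45 kg), truck 5 (46 kg), truck 9 (54 kg).
Tightest fit is truck 4 with 45 kg free.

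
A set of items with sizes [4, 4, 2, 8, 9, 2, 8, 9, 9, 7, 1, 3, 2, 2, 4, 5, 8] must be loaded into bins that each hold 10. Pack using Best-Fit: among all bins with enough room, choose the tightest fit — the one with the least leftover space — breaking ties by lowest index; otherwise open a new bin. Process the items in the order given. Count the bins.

4 → bin 1 (remaining 6)
4 → bin 1 (remaining 2)
2 → bin 1 (remaining 0)
8 → bin 2 (remaining 2)
9 → bin 3 (remaining 1)
2 → bin 2 (remaining 0)
8 → bin 4 (remaining 2)
9 → bin 5 (remaining 1)
9 → bin 6 (remaining 1)
7 → bin 7 (remaining 3)
1 → bin 3 (remaining 0)
3 → bin 7 (remaining 0)
2 → bin 4 (remaining 0)
2 → bin 8 (remaining 8)
4 → bin 8 (remaining 4)
5 → bin 9 (remaining 5)
8 → bin 10 (remaining 2)
Final bins: [4,4,2] [8,2] [9,1] [8,2] [9] [9] [7,3] [2,4] [5] [8].

10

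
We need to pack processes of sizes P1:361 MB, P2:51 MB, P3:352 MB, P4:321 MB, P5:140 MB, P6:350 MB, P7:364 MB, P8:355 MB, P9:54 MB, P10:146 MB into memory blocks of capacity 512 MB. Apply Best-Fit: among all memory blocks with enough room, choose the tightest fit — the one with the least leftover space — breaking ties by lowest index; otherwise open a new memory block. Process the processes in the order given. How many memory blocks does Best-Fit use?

P1 (361 MB) → memory block 1 (remaining 151 MB)
P2 (51 MB) → memory block 1 (remaining 100 MB)
P3 (352 MB) → memory block 2 (remaining 160 MB)
P4 (321 MB) → memory block 3 (remaining 191 MB)
P5 (140 MB) → memory block 2 (remaining 20 MB)
P6 (350 MB) → memory block 4 (remaining 162 MB)
P7 (364 MB) → memory block 5 (remaining 148 MB)
P8 (355 MB) → memory block 6 (remaining 157 MB)
P9 (54 MB) → memory block 1 (remaining 46 MB)
P10 (146 MB) → memory block 5 (remaining 2 MB)

6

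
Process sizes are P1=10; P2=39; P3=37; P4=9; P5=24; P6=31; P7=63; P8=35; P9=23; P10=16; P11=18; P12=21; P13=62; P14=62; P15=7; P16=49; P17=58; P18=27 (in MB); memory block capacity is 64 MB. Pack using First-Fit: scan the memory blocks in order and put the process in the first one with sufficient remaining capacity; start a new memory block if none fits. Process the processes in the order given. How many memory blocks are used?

11

Put P1 (10 MB) in memory block 1; 54 MB remain.
Put P2 (39 MB) in memory block 1; 15 MB remain.
Put P3 (37 MB) in memory block 2; 27 MB remain.
Put P4 (9 MB) in memory block 1; 6 MB remain.
Put P5 (24 MB) in memory block 2; 3 MB remain.
Put P6 (31 MB) in memory block 3; 33 MB remain.
Put P7 (63 MB) in memory block 4; 1 MB remain.
Put P8 (35 MB) in memory block 5; 29 MB remain.
Put P9 (23 MB) in memory block 3; 10 MB remain.
Put P10 (16 MB) in memory block 5; 13 MB remain.
Put P11 (18 MB) in memory block 6; 46 MB remain.
Put P12 (21 MB) in memory block 6; 25 MB remain.
Put P13 (62 MB) in memory block 7; 2 MB remain.
Put P14 (62 MB) in memory block 8; 2 MB remain.
Put P15 (7 MB) in memory block 3; 3 MB remain.
Put P16 (49 MB) in memory block 9; 15 MB remain.
Put P17 (58 MB) in memory block 10; 6 MB remain.
Put P18 (27 MB) in memory block 11; 37 MB remain.
Final memory blocks: [10,39,9] [37,24] [31,23,7] [63] [35,16] [18,21] [62] [62] [49] [58] [27].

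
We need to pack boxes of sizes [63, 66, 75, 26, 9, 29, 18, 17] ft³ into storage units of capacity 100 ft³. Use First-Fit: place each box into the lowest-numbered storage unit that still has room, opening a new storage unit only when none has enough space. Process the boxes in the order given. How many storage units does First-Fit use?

4

storage unit 1: place 63 ft³, 37 ft³ left
storage unit 2: place 66 ft³, 34 ft³ left
storage unit 3: place 75 ft³, 25 ft³ left
storage unit 1: place 26 ft³, 11 ft³ left
storage unit 1: place 9 ft³, 2 ft³ left
storage unit 2: place 29 ft³, 5 ft³ left
storage unit 3: place 18 ft³, 7 ft³ left
storage unit 4: place 17 ft³, 83 ft³ left
Final storage units: [63,26,9] [66,29] [75,18] [17].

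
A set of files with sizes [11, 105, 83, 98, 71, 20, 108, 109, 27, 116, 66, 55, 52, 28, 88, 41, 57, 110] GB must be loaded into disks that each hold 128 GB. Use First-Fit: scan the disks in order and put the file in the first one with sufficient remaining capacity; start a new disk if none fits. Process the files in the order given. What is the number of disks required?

11

11 GB → disk 1 (remaining 117 GB)
105 GB → disk 1 (remaining 12 GB)
83 GB → disk 2 (remaining 45 GB)
98 GB → disk 3 (remaining 30 GB)
71 GB → disk 4 (remaining 57 GB)
20 GB → disk 2 (remaining 25 GB)
108 GB → disk 5 (remaining 20 GB)
109 GB → disk 6 (remaining 19 GB)
27 GB → disk 3 (remaining 3 GB)
116 GB → disk 7 (remaining 12 GB)
66 GB → disk 8 (remaining 62 GB)
55 GB → disk 4 (remaining 2 GB)
52 GB → disk 8 (remaining 10 GB)
28 GB → disk 9 (remaining 100 GB)
88 GB → disk 9 (remaining 12 GB)
41 GB → disk 10 (remaining 87 GB)
57 GB → disk 10 (remaining 30 GB)
110 GB → disk 11 (remaining 18 GB)
Final disks: [11,105] [83,20] [98,27] [71,55] [108] [109] [116] [66,52] [28,88] [41,57] [110].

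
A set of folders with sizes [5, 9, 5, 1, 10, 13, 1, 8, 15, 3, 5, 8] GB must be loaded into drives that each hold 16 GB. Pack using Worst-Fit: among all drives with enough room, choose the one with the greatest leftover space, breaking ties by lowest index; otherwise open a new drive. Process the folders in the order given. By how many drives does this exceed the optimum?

0

Worst-Fit: [5,9] [5,1,10] [13,1] [8,3,5] [15] [8] → 6 drives.
Total size 83 GB; any packing needs at least ⌈83/16⌉ = 6 drives.
So 6 is already optimal.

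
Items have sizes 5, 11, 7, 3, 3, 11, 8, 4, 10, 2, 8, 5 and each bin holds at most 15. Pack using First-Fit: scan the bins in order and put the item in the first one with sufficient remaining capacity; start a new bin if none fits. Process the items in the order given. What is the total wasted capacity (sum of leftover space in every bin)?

bin 1: place 5, 10 left
bin 2: place 11, 4 left
bin 1: place 7, 3 left
bin 1: place 3, 0 left
bin 2: place 3, 1 left
bin 3: place 11, 4 left
bin 4: place 8, 7 left
bin 3: place 4, 0 left
bin 5: place 10, 5 left
bin 4: place 2, 5 left
bin 6: place 8, 7 left
bin 4: place 5, 0 left
6 bins × 15 = 90; used 77; unused 13.

13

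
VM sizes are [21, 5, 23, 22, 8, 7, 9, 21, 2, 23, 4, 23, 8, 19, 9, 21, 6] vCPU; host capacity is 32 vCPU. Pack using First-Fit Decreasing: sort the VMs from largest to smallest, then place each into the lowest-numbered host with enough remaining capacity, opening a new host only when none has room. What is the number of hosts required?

Sorted descending: 23, 23, 23, 22, 21, 21, 21, 19, 9, 9, 8, 8, 7, 6, 5, 4, 2.
host 1: place 23 vCPU, 9 vCPU left
host 2: place 23 vCPU, 9 vCPU left
host 3: place 23 vCPU, 9 vCPU left
host 4: place 22 vCPU, 10 vCPU left
host 5: place 21 vCPU, 11 vCPU left
host 6: place 21 vCPU, 11 vCPU left
host 7: place 21 vCPU, 11 vCPU left
host 8: place 19 vCPU, 13 vCPU left
host 1: place 9 vCPU, 0 vCPU left
host 2: place 9 vCPU, 0 vCPU left
host 3: place 8 vCPU, 1 vCPU left
host 4: place 8 vCPU, 2 vCPU left
host 5: place 7 vCPU, 4 vCPU left
host 6: place 6 vCPU, 5 vCPU left
host 6: place 5 vCPU, 0 vCPU left
host 5: place 4 vCPU, 0 vCPU left
host 4: place 2 vCPU, 0 vCPU left

8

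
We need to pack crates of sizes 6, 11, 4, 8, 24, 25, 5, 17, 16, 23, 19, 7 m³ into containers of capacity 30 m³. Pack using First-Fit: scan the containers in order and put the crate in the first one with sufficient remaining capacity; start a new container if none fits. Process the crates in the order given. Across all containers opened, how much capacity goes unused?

6 m³ → container 1 (remaining 24 m³)
11 m³ → container 1 (remaining 13 m³)
4 m³ → container 1 (remaining 9 m³)
8 m³ → container 1 (remaining 1 m³)
24 m³ → container 2 (remaining 6 m³)
25 m³ → container 3 (remaining 5 m³)
5 m³ → container 2 (remaining 1 m³)
17 m³ → container 4 (remaining 13 m³)
16 m³ → container 5 (remaining 14 m³)
23 m³ → container 6 (remaining 7 m³)
19 m³ → container 7 (remaining 11 m³)
7 m³ → container 4 (remaining 6 m³)
7 containers × 30 m³ = 210 m³; used 165 m³; unused 45 m³.

45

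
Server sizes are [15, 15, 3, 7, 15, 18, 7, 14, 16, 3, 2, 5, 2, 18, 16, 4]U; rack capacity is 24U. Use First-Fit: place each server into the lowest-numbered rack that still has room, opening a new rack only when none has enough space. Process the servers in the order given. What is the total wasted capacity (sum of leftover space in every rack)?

15U → rack 1 (remaining 9U)
15U → rack 2 (remaining 9U)
3U → rack 1 (remaining 6U)
7U → rack 2 (remaining 2U)
15U → rack 3 (remaining 9U)
18U → rack 4 (remaining 6U)
7U → rack 3 (remaining 2U)
14U → rack 5 (remaining 10U)
16U → rack 6 (remaining 8U)
3U → rack 1 (remaining 3U)
2U → rack 1 (remaining 1U)
5U → rack 4 (remaining 1U)
2U → rack 2 (remaining 0U)
18U → rack 7 (remaining 6U)
16U → rack 8 (remaining 8U)
4U → rack 5 (remaining 6U)
8 racks × 24U = 192U; used 160U; unused 32U.

32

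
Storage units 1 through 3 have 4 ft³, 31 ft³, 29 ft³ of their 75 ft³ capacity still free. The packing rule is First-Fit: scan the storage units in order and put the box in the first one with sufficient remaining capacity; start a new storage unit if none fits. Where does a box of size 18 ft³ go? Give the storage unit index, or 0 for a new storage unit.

Storage units with room: storage unit 2 (31 ft³), storage unit 3 (29 ft³).
The first with room is storage unit 2.

2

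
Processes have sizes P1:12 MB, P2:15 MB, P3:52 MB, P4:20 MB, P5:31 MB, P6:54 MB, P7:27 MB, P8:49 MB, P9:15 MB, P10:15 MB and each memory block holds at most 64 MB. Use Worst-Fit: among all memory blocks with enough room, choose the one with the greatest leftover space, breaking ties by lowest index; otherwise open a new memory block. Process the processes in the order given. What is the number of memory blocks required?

5 memory blocks

memory block 1: place P1 (12 MB), 52 MB left
memory block 1: place P2 (15 MB), 37 MB left
memory block 2: place P3 (52 MB), 12 MB left
memory block 1: place P4 (20 MB), 17 MB left
memory block 3: place P5 (31 MB), 33 MB left
memory block 4: place P6 (54 MB), 10 MB left
memory block 3: place P7 (27 MB), 6 MB left
memory block 5: place P8 (49 MB), 15 MB left
memory block 1: place P9 (15 MB), 2 MB left
memory block 5: place P10 (15 MB), 0 MB left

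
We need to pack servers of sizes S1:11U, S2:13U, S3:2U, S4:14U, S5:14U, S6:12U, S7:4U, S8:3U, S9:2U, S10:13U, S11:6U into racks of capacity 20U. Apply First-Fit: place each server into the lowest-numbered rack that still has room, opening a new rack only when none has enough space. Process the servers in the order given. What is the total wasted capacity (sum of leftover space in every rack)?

26

S1 (11U) → rack 1 (remaining 9U)
S2 (13U) → rack 2 (remaining 7U)
S3 (2U) → rack 1 (remaining 7U)
S4 (14U) → rack 3 (remaining 6U)
S5 (14U) → rack 4 (remaining 6U)
S6 (12U) → rack 5 (remaining 8U)
S7 (4U) → rack 1 (remaining 3U)
S8 (3U) → rack 1 (remaining 0U)
S9 (2U) → rack 2 (remaining 5U)
S10 (13U) → rack 6 (remaining 7U)
S11 (6U) → rack 3 (remaining 0U)
6 racks × 20U = 120U; used 94U; unused 26U.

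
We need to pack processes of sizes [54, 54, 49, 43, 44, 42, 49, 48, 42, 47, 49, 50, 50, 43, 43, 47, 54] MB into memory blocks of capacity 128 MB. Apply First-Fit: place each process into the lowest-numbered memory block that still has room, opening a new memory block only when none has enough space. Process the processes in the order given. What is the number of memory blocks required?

8

memory block 1: place 54 MB, 74 MB left
memory block 1: place 54 MB, 20 MB left
memory block 2: place 49 MB, 79 MB left
memory block 2: place 43 MB, 36 MB left
memory block 3: place 44 MB, 84 MB left
memory block 3: place 42 MB, 42 MB left
memory block 4: place 49 MB, 79 MB left
memory block 4: place 48 MB, 31 MB left
memory block 3: place 42 MB, 0 MB left
memory block 5: place 47 MB, 81 MB left
memory block 5: place 49 MB, 32 MB left
memory block 6: place 50 MB, 78 MB left
memory block 6: place 50 MB, 28 MB left
memory block 7: place 43 MB, 85 MB left
memory block 7: place 43 MB, 42 MB left
memory block 8: place 47 MB, 81 MB left
memory block 8: place 54 MB, 27 MB left
Final memory blocks: [54,54] [49,43] [44,42,42] [49,48] [47,49] [50,50] [43,43] [47,54].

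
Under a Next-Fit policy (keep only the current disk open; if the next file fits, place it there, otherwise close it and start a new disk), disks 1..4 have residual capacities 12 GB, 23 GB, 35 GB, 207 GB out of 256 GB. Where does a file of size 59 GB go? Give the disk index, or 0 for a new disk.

Next-Fit only looks at disk 4, which has 207 GB free.
59 GB fits there.

4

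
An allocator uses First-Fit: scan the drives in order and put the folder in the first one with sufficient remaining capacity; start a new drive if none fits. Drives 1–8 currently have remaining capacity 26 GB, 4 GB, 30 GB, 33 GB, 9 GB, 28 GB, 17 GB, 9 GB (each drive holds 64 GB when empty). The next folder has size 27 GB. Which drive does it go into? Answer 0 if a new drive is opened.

3

Drives with room: drive 3 (30 GB), drive 4 (33 GB), drive 6 (28 GB).
The first with room is drive 3.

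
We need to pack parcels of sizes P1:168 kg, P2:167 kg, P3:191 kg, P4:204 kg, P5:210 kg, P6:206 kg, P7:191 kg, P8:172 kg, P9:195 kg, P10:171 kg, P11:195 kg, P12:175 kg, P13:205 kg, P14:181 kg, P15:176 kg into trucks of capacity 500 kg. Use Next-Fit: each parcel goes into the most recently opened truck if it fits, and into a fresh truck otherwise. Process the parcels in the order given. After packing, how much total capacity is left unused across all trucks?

truck 1: place P1 (168 kg), 332 kg left
truck 1: place P2 (167 kg), 165 kg left
truck 2: place P3 (191 kg), 309 kg left
truck 2: place P4 (204 kg), 105 kg left
truck 3: place P5 (210 kg), 290 kg left
truck 3: place P6 (206 kg), 84 kg left
truck 4: place P7 (191 kg), 309 kg left
truck 4: place P8 (172 kg), 137 kg left
truck 5: place P9 (195 kg), 305 kg left
truck 5: place P10 (171 kg), 134 kg left
truck 6: place P11 (195 kg), 305 kg left
truck 6: place P12 (175 kg), 130 kg left
truck 7: place P13 (205 kg), 295 kg left
truck 7: place P14 (181 kg), 114 kg left
truck 8: place P15 (176 kg), 324 kg left
8 trucks × 500 kg = 4000 kg; used 2807 kg; unused 1193 kg.

1193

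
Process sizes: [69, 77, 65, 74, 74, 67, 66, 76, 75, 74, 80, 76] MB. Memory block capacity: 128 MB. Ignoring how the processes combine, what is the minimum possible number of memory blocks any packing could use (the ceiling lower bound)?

Total size = 69 + 77 + 65 + 74 + 74 + 67 + 66 + 76 + 75 + 74 + 80 + 76 = 873 MB.
⌈873 / 128⌉ = 7.

7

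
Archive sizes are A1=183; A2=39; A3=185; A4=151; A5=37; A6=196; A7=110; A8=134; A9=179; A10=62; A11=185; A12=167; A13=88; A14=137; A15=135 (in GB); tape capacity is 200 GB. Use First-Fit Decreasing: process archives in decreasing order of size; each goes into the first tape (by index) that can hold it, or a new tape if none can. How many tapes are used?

Sorted descending: 196, 185, 185, 183, 179, 167, 151, 137, 135, 134, 110, 88, 62, 39, 37.
196 GB → tape 1 (remaining 4 GB)
185 GB → tape 2 (remaining 15 GB)
185 GB → tape 3 (remaining 15 GB)
183 GB → tape 4 (remaining 17 GB)
179 GB → tape 5 (remaining 21 GB)
167 GB → tape 6 (remaining 33 GB)
151 GB → tape 7 (remaining 49 GB)
137 GB → tape 8 (remaining 63 GB)
135 GB → tape 9 (remaining 65 GB)
134 GB → tape 10 (remaining 66 GB)
110 GB → tape 11 (remaining 90 GB)
88 GB → tape 11 (remaining 2 GB)
62 GB → tape 8 (remaining 1 GB)
39 GB → tape 7 (remaining 10 GB)
37 GB → tape 9 (remaining 28 GB)
Final tapes: [196] [185] [185] [183] [179] [167] [151,39] [137,62] [135,37] [134] [110,88].

11 tapes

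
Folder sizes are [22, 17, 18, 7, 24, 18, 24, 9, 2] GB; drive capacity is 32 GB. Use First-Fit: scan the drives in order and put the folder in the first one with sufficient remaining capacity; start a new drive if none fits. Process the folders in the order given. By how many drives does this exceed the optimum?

0

First-Fit: [22,7,2] [17,9] [18] [24] [18] [24] → 6 drives.
6 folders exceed 16 GB (half the capacity), and no two of those can share a drive, so at least 6 drives are needed.
So 6 is already optimal.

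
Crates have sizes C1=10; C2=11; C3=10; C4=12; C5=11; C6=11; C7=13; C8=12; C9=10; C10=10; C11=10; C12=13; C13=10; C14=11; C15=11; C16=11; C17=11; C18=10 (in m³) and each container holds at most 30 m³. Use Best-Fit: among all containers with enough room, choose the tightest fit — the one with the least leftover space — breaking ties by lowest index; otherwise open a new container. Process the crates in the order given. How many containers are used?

C1 (10 m³) → container 1 (remaining 20 m³)
C2 (11 m³) → container 1 (remaining 9 m³)
C3 (10 m³) → container 2 (remaining 20 m³)
C4 (12 m³) → container 2 (remaining 8 m³)
C5 (11 m³) → container 3 (remaining 19 m³)
C6 (11 m³) → container 3 (remaining 8 m³)
C7 (13 m³) → container 4 (remaining 17 m³)
C8 (12 m³) → container 4 (remaining 5 m³)
C9 (10 m³) → container 5 (remaining 20 m³)
C10 (10 m³) → container 5 (remaining 10 m³)
C11 (10 m³) → container 5 (remaining 0 m³)
C12 (13 m³) → container 6 (remaining 17 m³)
C13 (10 m³) → container 6 (remaining 7 m³)
C14 (11 m³) → container 7 (remaining 19 m³)
C15 (11 m³) → container 7 (remaining 8 m³)
C16 (11 m³) → container 8 (remaining 19 m³)
C17 (11 m³) → container 8 (remaining 8 m³)
C18 (10 m³) → container 9 (remaining 20 m³)

9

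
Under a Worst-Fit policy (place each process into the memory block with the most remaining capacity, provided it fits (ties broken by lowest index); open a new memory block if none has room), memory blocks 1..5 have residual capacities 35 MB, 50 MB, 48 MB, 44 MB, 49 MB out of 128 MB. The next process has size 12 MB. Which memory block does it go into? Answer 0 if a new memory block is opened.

Memory blocks with room: memory block 1 (35 MB), memory block 2 (50 MB), memory block 3 (48 MB), memory block 4 (44 MB), memory block 5 (49 MB).
Most room is memory block 2 with 50 MB free.

2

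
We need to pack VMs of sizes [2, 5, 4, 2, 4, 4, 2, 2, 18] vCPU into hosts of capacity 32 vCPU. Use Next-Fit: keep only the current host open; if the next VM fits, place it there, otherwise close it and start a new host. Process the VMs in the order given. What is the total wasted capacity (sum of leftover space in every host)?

21

host 1: place 2 vCPU, 30 vCPU left
host 1: place 5 vCPU, 25 vCPU left
host 1: place 4 vCPU, 21 vCPU left
host 1: place 2 vCPU, 19 vCPU left
host 1: place 4 vCPU, 15 vCPU left
host 1: place 4 vCPU, 11 vCPU left
host 1: place 2 vCPU, 9 vCPU left
host 1: place 2 vCPU, 7 vCPU left
host 2: place 18 vCPU, 14 vCPU left
2 hosts × 32 vCPU = 64 vCPU; used 43 vCPU; unused 21 vCPU.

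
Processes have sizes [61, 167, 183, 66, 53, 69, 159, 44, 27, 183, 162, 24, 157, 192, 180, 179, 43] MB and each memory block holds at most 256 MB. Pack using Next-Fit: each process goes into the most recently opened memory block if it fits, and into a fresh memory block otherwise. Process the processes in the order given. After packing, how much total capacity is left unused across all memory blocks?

memory block 1: place 61 MB, 195 MB left
memory block 1: place 167 MB, 28 MB left
memory block 2: place 183 MB, 73 MB left
memory block 2: place 66 MB, 7 MB left
memory block 3: place 53 MB, 203 MB left
memory block 3: place 69 MB, 134 MB left
memory block 4: place 159 MB, 97 MB left
memory block 4: place 44 MB, 53 MB left
memory block 4: place 27 MB, 26 MB left
memory block 5: place 183 MB, 73 MB left
memory block 6: place 162 MB, 94 MB left
memory block 6: place 24 MB, 70 MB left
memory block 7: place 157 MB, 99 MB left
memory block 8: place 192 MB, 64 MB left
memory block 9: place 180 MB, 76 MB left
memory block 10: place 179 MB, 77 MB left
memory block 10: place 43 MB, 34 MB left
10 memory blocks × 256 MB = 2560 MB; used 1949 MB; unused 611 MB.

611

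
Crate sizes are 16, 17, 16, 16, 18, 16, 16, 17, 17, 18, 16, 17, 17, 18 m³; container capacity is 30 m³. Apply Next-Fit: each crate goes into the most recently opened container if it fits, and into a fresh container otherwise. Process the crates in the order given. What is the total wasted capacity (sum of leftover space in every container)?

185

16 m³ → container 1 (remaining 14 m³)
17 m³ → container 2 (remaining 13 m³)
16 m³ → container 3 (remaining 14 m³)
16 m³ → container 4 (remaining 14 m³)
18 m³ → container 5 (remaining 12 m³)
16 m³ → container 6 (remaining 14 m³)
16 m³ → container 7 (remaining 14 m³)
17 m³ → container 8 (remaining 13 m³)
17 m³ → container 9 (remaining 13 m³)
18 m³ → container 10 (remaining 12 m³)
16 m³ → container 11 (remaining 14 m³)
17 m³ → container 12 (remaining 13 m³)
17 m³ → container 13 (remaining 13 m³)
18 m³ → container 14 (remaining 12 m³)
14 containers × 30 m³ = 420 m³; used 235 m³; unused 185 m³.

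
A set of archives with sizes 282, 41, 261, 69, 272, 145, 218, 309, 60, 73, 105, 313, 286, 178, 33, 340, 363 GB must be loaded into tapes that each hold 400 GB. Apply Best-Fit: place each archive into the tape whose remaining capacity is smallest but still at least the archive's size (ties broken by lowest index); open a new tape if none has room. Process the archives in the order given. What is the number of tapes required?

tape 1: place 282 GB, 118 GB left
tape 1: place 41 GB, 77 GB left
tape 2: place 261 GB, 139 GB left
tape 1: place 69 GB, 8 GB left
tape 3: place 272 GB, 128 GB left
tape 4: place 145 GB, 255 GB left
tape 4: place 218 GB, 37 GB left
tape 5: place 309 GB, 91 GB left
tape 5: place 60 GB, 31 GB left
tape 3: place 73 GB, 55 GB left
tape 2: place 105 GB, 34 GB left
tape 6: place 313 GB, 87 GB left
tape 7: place 286 GB, 114 GB left
tape 8: place 178 GB, 222 GB left
tape 2: place 33 GB, 1 GB left
tape 9: place 340 GB, 60 GB left
tape 10: place 363 GB, 37 GB left
Final tapes: [282,41,69] [261,105,33] [272,73] [145,218] [309,60] [313] [286] [178] [340] [363].

10 tapes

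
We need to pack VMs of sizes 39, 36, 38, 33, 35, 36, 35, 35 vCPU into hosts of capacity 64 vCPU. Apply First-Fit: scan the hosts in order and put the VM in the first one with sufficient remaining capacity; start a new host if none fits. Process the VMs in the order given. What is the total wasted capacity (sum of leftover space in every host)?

225

Put 39 vCPU in host 1; 25 vCPU remain.
Put 36 vCPU in host 2; 28 vCPU remain.
Put 38 vCPU in host 3; 26 vCPU remain.
Put 33 vCPU in host 4; 31 vCPU remain.
Put 35 vCPU in host 5; 29 vCPU remain.
Put 36 vCPU in host 6; 28 vCPU remain.
Put 35 vCPU in host 7; 29 vCPU remain.
Put 35 vCPU in host 8; 29 vCPU remain.
8 hosts × 64 vCPU = 512 vCPU; used 287 vCPU; unused 225 vCPU.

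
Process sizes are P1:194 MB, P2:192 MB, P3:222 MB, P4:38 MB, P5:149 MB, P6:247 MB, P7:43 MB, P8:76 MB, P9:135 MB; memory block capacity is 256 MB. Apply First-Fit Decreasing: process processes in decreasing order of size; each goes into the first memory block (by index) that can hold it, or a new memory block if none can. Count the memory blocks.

6

Sorted descending: 247, 222, 194, 192, 149, 135, 76, 43, 38.
247 MB → memory block 1 (remaining 9 MB)
222 MB → memory block 2 (remaining 34 MB)
194 MB → memory block 3 (remaining 62 MB)
192 MB → memory block 4 (remaining 64 MB)
149 MB → memory block 5 (remaining 107 MB)
135 MB → memory block 6 (remaining 121 MB)
76 MB → memory block 5 (remaining 31 MB)
43 MB → memory block 3 (remaining 19 MB)
38 MB → memory block 4 (remaining 26 MB)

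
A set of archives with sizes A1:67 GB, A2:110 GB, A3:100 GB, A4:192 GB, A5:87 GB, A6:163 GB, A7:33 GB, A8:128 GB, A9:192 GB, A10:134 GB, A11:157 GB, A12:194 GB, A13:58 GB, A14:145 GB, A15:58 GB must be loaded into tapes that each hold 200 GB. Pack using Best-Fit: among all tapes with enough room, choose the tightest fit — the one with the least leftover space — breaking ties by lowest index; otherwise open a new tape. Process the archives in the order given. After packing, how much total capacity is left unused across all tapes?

Put A1 (67 GB) in tape 1; 133 GB remain.
Put A2 (110 GB) in tape 1; 23 GB remain.
Put A3 (100 GB) in tape 2; 100 GB remain.
Put A4 (192 GB) in tape 3; 8 GB remain.
Put A5 (87 GB) in tape 2; 13 GB remain.
Put A6 (163 GB) in tape 4; 37 GB remain.
Put A7 (33 GB) in tape 4; 4 GB remain.
Put A8 (128 GB) in tape 5; 72 GB remain.
Put A9 (192 GB) in tape 6; 8 GB remain.
Put A10 (134 GB) in tape 7; 66 GB remain.
Put A11 (157 GB) in tape 8; 43 GB remain.
Put A12 (194 GB) in tape 9; 6 GB remain.
Put A13 (58 GB) in tape 7; 8 GB remain.
Put A14 (145 GB) in tape 10; 55 GB remain.
Put A15 (58 GB) in tape 5; 14 GB remain.
10 tapes × 200 GB = 2000 GB; used 1818 GB; unused 182 GB.

182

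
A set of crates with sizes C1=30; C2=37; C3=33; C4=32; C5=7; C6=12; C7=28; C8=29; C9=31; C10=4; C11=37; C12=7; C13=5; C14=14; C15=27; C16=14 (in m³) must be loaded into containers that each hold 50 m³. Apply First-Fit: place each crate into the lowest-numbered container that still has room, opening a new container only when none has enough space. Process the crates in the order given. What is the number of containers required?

container 1: place C1 (30 m³), 20 m³ left
container 2: place C2 (37 m³), 13 m³ left
container 3: place C3 (33 m³), 17 m³ left
container 4: place C4 (32 m³), 18 m³ left
container 1: place C5 (7 m³), 13 m³ left
container 1: place C6 (12 m³), 1 m³ left
container 5: place C7 (28 m³), 22 m³ left
container 6: place C8 (29 m³), 21 m³ left
container 7: place C9 (31 m³), 19 m³ left
container 2: place C10 (4 m³), 9 m³ left
container 8: place C11 (37 m³), 13 m³ left
container 2: place C12 (7 m³), 2 m³ left
container 3: place C13 (5 m³), 12 m³ left
container 4: place C14 (14 m³), 4 m³ left
container 9: place C15 (27 m³), 23 m³ left
container 5: place C16 (14 m³), 8 m³ left

9 containers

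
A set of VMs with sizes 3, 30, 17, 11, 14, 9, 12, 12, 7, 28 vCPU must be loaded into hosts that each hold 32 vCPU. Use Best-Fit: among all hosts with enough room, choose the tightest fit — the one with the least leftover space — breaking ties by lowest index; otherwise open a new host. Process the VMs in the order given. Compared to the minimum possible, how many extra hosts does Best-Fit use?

Best-Fit: [3,17,11] [30] [14,9] [12,12,7] [28] → 5 hosts.
Total size 143 vCPU; any packing needs at least ⌈143/32⌉ = 5 hosts.
So 5 is already optimal.

0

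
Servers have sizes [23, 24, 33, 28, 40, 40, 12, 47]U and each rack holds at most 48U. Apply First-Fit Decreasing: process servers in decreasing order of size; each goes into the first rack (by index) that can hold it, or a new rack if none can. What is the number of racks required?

Sorted descending: 47, 40, 40, 33, 28, 24, 23, 12.
47U → rack 1 (remaining 1U)
40U → rack 2 (remaining 8U)
40U → rack 3 (remaining 8U)
33U → rack 4 (remaining 15U)
28U → rack 5 (remaining 20U)
24U → rack 6 (remaining 24U)
23U → rack 6 (remaining 1U)
12U → rack 4 (remaining 3U)

6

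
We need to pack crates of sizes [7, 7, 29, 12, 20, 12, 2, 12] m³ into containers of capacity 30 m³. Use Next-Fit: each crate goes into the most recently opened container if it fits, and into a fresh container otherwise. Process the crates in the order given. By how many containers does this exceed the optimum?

1

Next-Fit: [7,7] [29] [12] [20] [12,2,12] → 5 containers.
Total size 101 m³; any packing needs at least ⌈101/30⌉ = 4 containers.
An optimal packing achieves that bound: [29] [20,7,2] [12,12] [12,7] → 4 containers.
Excess: 5 − 4 = 1.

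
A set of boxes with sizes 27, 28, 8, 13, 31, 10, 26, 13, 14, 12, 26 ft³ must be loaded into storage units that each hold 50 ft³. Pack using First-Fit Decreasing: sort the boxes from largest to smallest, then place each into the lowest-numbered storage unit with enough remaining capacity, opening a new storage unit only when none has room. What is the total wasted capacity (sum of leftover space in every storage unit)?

Sorted descending: 31, 28, 27, 26, 26, 14, 13, 13, 12, 10, 8.
31 ft³ → storage unit 1 (remaining 19 ft³)
28 ft³ → storage unit 2 (remaining 22 ft³)
27 ft³ → storage unit 3 (remaining 23 ft³)
26 ft³ → storage unit 4 (remaining 24 ft³)
26 ft³ → storage unit 5 (remaining 24 ft³)
14 ft³ → storage unit 1 (remaining 5 ft³)
13 ft³ → storage unit 2 (remaining 9 ft³)
13 ft³ → storage unit 3 (remaining 10 ft³)
12 ft³ → storage unit 4 (remaining 12 ft³)
10 ft³ → storage unit 3 (remaining 0 ft³)
8 ft³ → storage unit 2 (remaining 1 ft³)
5 storage units × 50 ft³ = 250 ft³; used 208 ft³; unused 42 ft³.

42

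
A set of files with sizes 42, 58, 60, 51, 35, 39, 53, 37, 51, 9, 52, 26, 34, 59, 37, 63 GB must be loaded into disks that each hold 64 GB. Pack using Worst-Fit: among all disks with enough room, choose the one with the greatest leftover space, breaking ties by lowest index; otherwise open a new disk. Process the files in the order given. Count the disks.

disk 1: place 42 GB, 22 GB left
disk 2: place 58 GB, 6 GB left
disk 3: place 60 GB, 4 GB left
disk 4: place 51 GB, 13 GB left
disk 5: place 35 GB, 29 GB left
disk 6: place 39 GB, 25 GB left
disk 7: place 53 GB, 11 GB left
disk 8: place 37 GB, 27 GB left
disk 9: place 51 GB, 13 GB left
disk 5: place 9 GB, 20 GB left
disk 10: place 52 GB, 12 GB left
disk 8: place 26 GB, 1 GB left
disk 11: place 34 GB, 30 GB left
disk 12: place 59 GB, 5 GB left
disk 13: place 37 GB, 27 GB left
disk 14: place 63 GB, 1 GB left
Final disks: [42] [58] [60] [51] [35,9] [39] [53] [37,26] [51] [52] [34] [59] [37] [63].

14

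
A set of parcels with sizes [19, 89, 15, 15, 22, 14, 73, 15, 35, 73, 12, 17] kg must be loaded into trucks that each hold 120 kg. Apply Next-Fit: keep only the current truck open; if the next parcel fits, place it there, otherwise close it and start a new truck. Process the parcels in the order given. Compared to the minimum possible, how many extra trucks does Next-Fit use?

Next-Fit: [19,89] [15,15,22,14] [73,15] [35,73,12] [17] → 5 trucks.
Total size 399 kg; any packing needs at least ⌈399/120⌉ = 4 trucks.
An optimal packing achieves that bound: [89,22] [73,35,12] [73,19,17] [15,15,15,14] → 4 trucks.
Excess: 5 − 4 = 1.

1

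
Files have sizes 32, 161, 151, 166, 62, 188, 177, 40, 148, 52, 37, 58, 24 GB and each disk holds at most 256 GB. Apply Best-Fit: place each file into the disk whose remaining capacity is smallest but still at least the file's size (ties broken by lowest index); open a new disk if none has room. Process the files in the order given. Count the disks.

32 GB → disk 1 (remaining 224 GB)
161 GB → disk 1 (remaining 63 GB)
151 GB → disk 2 (remaining 105 GB)
166 GB → disk 3 (remaining 90 GB)
62 GB → disk 1 (remaining 1 GB)
188 GB → disk 4 (remaining 68 GB)
177 GB → disk 5 (remaining 79 GB)
40 GB → disk 4 (remaining 28 GB)
148 GB → disk 6 (remaining 108 GB)
52 GB → disk 5 (remaining 27 GB)
37 GB → disk 3 (remaining 53 GB)
58 GB → disk 2 (remaining 47 GB)
24 GB → disk 5 (remaining 3 GB)

6 disks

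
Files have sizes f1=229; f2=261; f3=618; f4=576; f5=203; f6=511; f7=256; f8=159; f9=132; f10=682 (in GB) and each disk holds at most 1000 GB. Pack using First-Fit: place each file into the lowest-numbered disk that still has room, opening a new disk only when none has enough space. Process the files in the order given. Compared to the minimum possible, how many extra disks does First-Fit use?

1

First-Fit: [229,261,203,256] [618,159,132] [576] [511] [682] → 5 disks.
Total size 3627 GB; any packing needs at least ⌈3627/1000⌉ = 4 disks.
An optimal packing achieves that bound: [682,261] [618,256] [576,229,159] [511,203,132] → 4 disks.
Excess: 5 − 4 = 1.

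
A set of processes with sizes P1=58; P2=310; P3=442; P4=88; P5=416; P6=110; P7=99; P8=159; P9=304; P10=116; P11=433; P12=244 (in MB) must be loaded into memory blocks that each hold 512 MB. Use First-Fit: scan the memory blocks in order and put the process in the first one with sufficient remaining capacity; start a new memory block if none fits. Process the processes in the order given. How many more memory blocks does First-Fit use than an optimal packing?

1

First-Fit: [58,310,88] [442] [416] [110,99,159,116] [304] [433] [244] → 7 memory blocks.
Total size 2779 MB; any packing needs at least ⌈2779/512⌉ = 6 memory blocks.
An optimal packing achieves that bound: [442,58] [433] [416,88] [310,159] [304,116] [244,110,99] → 6 memory blocks.
Excess: 7 − 6 = 1.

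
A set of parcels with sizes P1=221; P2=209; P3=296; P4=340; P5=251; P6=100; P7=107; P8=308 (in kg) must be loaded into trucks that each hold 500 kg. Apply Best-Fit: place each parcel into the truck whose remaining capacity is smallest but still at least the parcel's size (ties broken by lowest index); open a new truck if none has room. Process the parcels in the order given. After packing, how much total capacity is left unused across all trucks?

668

truck 1: place P1 (221 kg), 279 kg left
truck 1: place P2 (209 kg), 70 kg left
truck 2: place P3 (296 kg), 204 kg left
truck 3: place P4 (340 kg), 160 kg left
truck 4: place P5 (251 kg), 249 kg left
truck 3: place P6 (100 kg), 60 kg left
truck 2: place P7 (107 kg), 97 kg left
truck 5: place P8 (308 kg), 192 kg left
5 trucks × 500 kg = 2500 kg; used 1832 kg; unused 668 kg.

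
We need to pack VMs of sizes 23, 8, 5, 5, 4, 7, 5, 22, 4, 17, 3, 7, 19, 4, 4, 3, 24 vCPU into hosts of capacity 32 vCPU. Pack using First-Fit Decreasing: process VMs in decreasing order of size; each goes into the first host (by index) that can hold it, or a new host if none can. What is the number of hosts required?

6

Sorted descending: 24, 23, 22, 19, 17, 8, 7, 7, 5, 5, 5, 4, 4, 4, 4, 3, 3.
host 1: place 24 vCPU, 8 vCPU left
host 2: place 23 vCPU, 9 vCPU left
host 3: place 22 vCPU, 10 vCPU left
host 4: place 19 vCPU, 13 vCPU left
host 5: place 17 vCPU, 15 vCPU left
host 1: place 8 vCPU, 0 vCPU left
host 2: place 7 vCPU, 2 vCPU left
host 3: place 7 vCPU, 3 vCPU left
host 4: place 5 vCPU, 8 vCPU left
host 4: place 5 vCPU, 3 vCPU left
host 5: place 5 vCPU, 10 vCPU left
host 5: place 4 vCPU, 6 vCPU left
host 5: place 4 vCPU, 2 vCPU left
host 6: place 4 vCPU, 28 vCPU left
host 6: place 4 vCPU, 24 vCPU left
host 3: place 3 vCPU, 0 vCPU left
host 4: place 3 vCPU, 0 vCPU left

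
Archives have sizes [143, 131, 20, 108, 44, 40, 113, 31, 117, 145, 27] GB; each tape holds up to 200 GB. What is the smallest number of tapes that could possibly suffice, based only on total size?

Total size = 143 + 131 + 20 + 108 + 44 + 40 + 113 + 31 + 117 + 145 + 27 = 919 GB.
⌈919 / 200⌉ = 5.

5 tapes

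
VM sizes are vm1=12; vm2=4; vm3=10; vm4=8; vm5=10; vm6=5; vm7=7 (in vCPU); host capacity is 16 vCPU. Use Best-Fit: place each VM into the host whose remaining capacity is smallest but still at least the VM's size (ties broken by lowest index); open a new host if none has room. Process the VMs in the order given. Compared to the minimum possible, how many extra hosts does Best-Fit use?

Best-Fit: [12,4] [10,5] [8,7] [10] → 4 hosts.
Total size 56 vCPU; any packing needs at least ⌈56/16⌉ = 4 hosts.
So 4 is already optimal.

0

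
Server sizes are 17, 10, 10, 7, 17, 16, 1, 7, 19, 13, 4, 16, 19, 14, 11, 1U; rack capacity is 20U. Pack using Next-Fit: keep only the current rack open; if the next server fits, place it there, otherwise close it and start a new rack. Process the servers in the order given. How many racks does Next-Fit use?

17U → rack 1 (remaining 3U)
10U → rack 2 (remaining 10U)
10U → rack 2 (remaining 0U)
7U → rack 3 (remaining 13U)
17U → rack 4 (remaining 3U)
16U → rack 5 (remaining 4U)
1U → rack 5 (remaining 3U)
7U → rack 6 (remaining 13U)
19U → rack 7 (remaining 1U)
13U → rack 8 (remaining 7U)
4U → rack 8 (remaining 3U)
16U → rack 9 (remaining 4U)
19U → rack 10 (remaining 1U)
14U → rack 11 (remaining 6U)
11U → rack 12 (remaining 9U)
1U → rack 12 (remaining 8U)
Final racks: [17] [10,10] [7] [17] [16,1] [7] [19] [13,4] [16] [19] [14] [11,1].

12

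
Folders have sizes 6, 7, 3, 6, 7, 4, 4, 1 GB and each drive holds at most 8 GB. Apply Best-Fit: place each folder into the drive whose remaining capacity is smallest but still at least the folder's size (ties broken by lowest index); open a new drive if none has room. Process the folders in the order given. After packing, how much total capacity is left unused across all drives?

Put 6 GB in drive 1; 2 GB remain.
Put 7 GB in drive 2; 1 GB remain.
Put 3 GB in drive 3; 5 GB remain.
Put 6 GB in drive 4; 2 GB remain.
Put 7 GB in drive 5; 1 GB remain.
Put 4 GB in drive 3; 1 GB remain.
Put 4 GB in drive 6; 4 GB remain.
Put 1 GB in drive 2; 0 GB remain.
6 drives × 8 GB = 48 GB; used 38 GB; unused 10 GB.

10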